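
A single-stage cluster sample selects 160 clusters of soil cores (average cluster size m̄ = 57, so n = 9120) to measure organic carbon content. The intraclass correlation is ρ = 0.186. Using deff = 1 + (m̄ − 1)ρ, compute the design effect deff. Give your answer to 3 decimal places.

deff = 1 + (57 − 1)·0.186 = 1 + 10.416 = 11.416.

11.416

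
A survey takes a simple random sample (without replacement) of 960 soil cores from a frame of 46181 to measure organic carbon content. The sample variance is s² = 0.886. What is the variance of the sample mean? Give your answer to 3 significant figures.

9.04 × 10^-4

Under SRS without replacement, Var(ȳ) = (1 − f)·s²/n with f = n/N = 960/46181 = 0.02078777.
Var(ȳ) = (1 − 0.02078777)·0.886/960 = 0.97921223·9.2291667 × 10^-4 = 9.0373129 × 10^-4.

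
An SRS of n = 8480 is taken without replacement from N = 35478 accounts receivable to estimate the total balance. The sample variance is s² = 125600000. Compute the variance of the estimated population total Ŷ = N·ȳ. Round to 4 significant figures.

1.419 × 10^13

Var(Ŷ) = N²·Var(ȳ) = N²·(1 − n/N)·s²/n.
f = 8480/35478 = 0.23902137; Var(ȳ) = 0.76097863·125600000/8480 = 11271.099.
Var(Ŷ) = 35478² · 11271.099 = 1.4186803 × 10^13.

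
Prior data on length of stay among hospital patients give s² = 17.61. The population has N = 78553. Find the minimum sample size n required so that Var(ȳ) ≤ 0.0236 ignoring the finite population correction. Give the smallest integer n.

747

Without fpc, n₀ = s²/D = 17.61/0.0236 = 746.1864.
Rounding up, n = 747.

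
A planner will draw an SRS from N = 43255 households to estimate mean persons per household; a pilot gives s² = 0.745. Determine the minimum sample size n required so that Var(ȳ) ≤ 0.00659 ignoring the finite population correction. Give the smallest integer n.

114

Without fpc, n₀ = s²/D = 0.745/0.00659 = 113.0501.
Rounding up, n = 114.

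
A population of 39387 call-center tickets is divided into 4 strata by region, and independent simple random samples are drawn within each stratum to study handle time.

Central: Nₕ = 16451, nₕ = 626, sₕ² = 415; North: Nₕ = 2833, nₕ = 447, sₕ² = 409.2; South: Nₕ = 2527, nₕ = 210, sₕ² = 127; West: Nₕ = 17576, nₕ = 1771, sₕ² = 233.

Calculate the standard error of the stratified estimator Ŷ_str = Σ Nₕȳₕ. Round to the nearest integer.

Var(Ŷ_str) = Σₕ Nₕ²(1 − fₕ)sₕ²/nₕ.
Central: 16451²·(1 − 626/16451)·415/626 = 1.7258768 × 10^8.
North: 2833²·(1 − 447/2833)·409.2/447 = 6.1879261 × 10^6.
South: 2527²·(1 − 210/2527)·127/210 = 3.5409166 × 10^6.
West: 17576²·(1 − 1771/17576)·233/1771 = 3.6547014 × 10^7.
Sum = 2.1886354 × 10^8.
SE = √(2.1886354 × 10^8) = 14794.

14794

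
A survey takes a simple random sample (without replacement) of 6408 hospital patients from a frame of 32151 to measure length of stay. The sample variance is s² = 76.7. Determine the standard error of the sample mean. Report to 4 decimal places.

Under SRS without replacement, Var(ȳ) = (1 − f)·s²/n with f = n/N = 6408/32151 = 0.19930951.
Var(ȳ) = (1 − 0.19930951)·76.7/6408 = 0.80069049·0.011969413 = 0.0095837954.
SE(ȳ) = √(0.0095837954) = 0.0979.

0.0979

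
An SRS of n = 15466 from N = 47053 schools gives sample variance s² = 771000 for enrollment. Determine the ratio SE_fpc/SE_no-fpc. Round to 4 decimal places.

f = n/N = 15466/47053 = 0.32869318.
SE_no-fpc = √(s²/n) = 7.0605444; SE_fpc = √((1−f)s²/n) = 5.7849381.
Ratio = √(1−f) = 0.81933316.

0.8193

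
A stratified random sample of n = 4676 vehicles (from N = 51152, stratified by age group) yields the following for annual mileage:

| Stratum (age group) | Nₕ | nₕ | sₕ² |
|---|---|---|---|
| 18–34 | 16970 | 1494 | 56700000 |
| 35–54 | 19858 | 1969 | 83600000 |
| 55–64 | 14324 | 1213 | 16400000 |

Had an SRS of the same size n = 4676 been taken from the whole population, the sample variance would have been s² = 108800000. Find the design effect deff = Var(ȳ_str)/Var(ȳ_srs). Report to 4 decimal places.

Var(ȳ_str) = Σ Wₕ²(1−fₕ)sₕ²/nₕ with Wₕ = Nₕ/51152:
  18–34: (16970/51152)²·(1−1494/16970)·56700000/1494 = 3809.3229
  35–54: (19858/51152)²·(1−1969/19858)·83600000/1969 = 5764.437
  55–64: (14324/51152)²·(1−1213/14324)·16400000/1213 = 970.41598
  → Var(ȳ_str) = 10544.176.
Var(ȳ_srs) = (1 − 4676/51152)·108800000/4676 = 21140.756.
deff = 10544.176 / 21140.756 = 0.4988.

0.4988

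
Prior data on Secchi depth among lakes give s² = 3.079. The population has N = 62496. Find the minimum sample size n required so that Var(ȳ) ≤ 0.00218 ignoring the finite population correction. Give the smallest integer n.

1413

Without fpc, n₀ = s²/D = 3.079/0.00218 = 1412.3853.
Rounding up, n = 1413.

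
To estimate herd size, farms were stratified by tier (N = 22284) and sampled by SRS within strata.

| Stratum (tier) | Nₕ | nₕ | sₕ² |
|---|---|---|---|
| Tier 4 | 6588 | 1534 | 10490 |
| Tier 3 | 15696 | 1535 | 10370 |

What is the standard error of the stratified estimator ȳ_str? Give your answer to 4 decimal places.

Var(ȳ_str) = Σₕ Wₕ²(1 − fₕ)sₕ²/nₕ with Wₕ = Nₕ/N, N = 22284.
Tier 4: Wₕ = 0.29563813; term = 0.29563813²·(1 − 0.23284760)·10490/1534 = 0.45851406.
Tier 3: Wₕ = 0.70436187; term = 0.70436187²·(1 − 0.09779562)·10370/1535 = 3.023897.
Sum = 3.4824111.
SE = √(3.4824111) = 1.8661.

1.8661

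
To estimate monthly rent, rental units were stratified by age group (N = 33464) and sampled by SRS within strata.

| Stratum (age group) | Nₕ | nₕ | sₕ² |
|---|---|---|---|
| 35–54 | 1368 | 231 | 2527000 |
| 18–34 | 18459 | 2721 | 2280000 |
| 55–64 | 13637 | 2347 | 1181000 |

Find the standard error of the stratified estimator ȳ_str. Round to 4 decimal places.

17.3710

Var(ȳ_str) = Σₕ Wₕ²(1 − fₕ)sₕ²/nₕ with Wₕ = Nₕ/N, N = 33464.
35–54: Wₕ = 0.04087975; term = 0.04087975²·(1 − 0.16885965)·2527000/231 = 15.19442.
18–34: Wₕ = 0.55160770; term = 0.55160770²·(1 − 0.14740777)·2280000/2721 = 217.37436.
55–64: Wₕ = 0.40751255; term = 0.40751255²·(1 − 0.17210530)·1181000/2347 = 69.182123.
Sum = 301.7509.
SE = √(301.7509) = 17.3710.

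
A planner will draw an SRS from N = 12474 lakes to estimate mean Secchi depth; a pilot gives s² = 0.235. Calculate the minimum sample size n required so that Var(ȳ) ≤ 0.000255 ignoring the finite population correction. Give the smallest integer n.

922

Without fpc, n₀ = s²/D = 0.235/0.000255 = 921.5686.
Rounding up, n = 922.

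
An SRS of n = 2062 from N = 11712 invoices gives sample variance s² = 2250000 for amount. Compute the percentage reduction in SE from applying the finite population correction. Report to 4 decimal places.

f = n/N = 2062/11712 = 0.17605874.
SE_no-fpc = √(s²/n) = 33.032917; SE_fpc = √((1−f)s²/n) = 29.984379.
Ratio = √(1−f) = 0.90771210. Reduction = 100·(1 − 0.90771210) = 9.2288%.

9.2288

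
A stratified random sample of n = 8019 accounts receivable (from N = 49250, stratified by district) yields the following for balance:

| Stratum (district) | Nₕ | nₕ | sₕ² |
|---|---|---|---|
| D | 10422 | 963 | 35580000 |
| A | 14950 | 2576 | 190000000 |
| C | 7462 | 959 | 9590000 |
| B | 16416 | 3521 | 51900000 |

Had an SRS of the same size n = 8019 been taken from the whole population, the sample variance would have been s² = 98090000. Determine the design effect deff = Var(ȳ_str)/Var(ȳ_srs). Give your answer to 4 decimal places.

Var(ȳ_str) = Σ Wₕ²(1−fₕ)sₕ²/nₕ with Wₕ = Nₕ/49250:
  D: (10422/49250)²·(1−963/10422)·35580000/963 = 1501.6319
  A: (14950/49250)²·(1−2576/14950)·190000000/2576 = 5625.3115
  C: (7462/49250)²·(1−959/7462)·9590000/959 = 200.05828
  B: (16416/49250)²·(1−3521/16416)·51900000/3521 = 1286.4045
  → Var(ȳ_str) = 8613.4062.
Var(ȳ_srs) = (1 − 8019/49250)·98090000/8019 = 10240.523.
deff = 8613.4062 / 10240.523 = 0.8411.

0.8411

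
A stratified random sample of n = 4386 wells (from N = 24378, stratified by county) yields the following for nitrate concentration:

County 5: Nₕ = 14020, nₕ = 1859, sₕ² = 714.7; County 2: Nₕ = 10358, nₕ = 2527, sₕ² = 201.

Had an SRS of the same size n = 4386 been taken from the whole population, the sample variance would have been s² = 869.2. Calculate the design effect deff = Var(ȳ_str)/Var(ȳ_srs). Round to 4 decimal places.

Var(ȳ_str) = Σ Wₕ²(1−fₕ)sₕ²/nₕ with Wₕ = Nₕ/24378:
  County 5: (14020/24378)²·(1−1859/14020)·714.7/1859 = 0.11029747
  County 2: (10358/24378)²·(1−2527/10358)·201/2527 = 0.010856449
  → Var(ȳ_str) = 0.12115392.
Var(ȳ_srs) = (1 − 4386/24378)·869.2/4386 = 0.16252092.
deff = 0.12115392 / 0.16252092 = 0.7455.

0.7455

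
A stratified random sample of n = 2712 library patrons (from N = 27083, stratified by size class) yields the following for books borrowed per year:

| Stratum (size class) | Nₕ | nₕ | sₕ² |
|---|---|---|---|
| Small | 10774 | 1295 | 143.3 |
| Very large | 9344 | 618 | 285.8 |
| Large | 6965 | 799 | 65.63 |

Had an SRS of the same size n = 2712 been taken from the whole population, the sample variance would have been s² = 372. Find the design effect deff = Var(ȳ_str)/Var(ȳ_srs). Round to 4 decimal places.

Var(ȳ_str) = Σ Wₕ²(1−fₕ)sₕ²/nₕ with Wₕ = Nₕ/27083:
  Small: (10774/27083)²·(1−1295/10774)·143.3/1295 = 0.015407152
  Very large: (9344/27083)²·(1−618/9344)·285.8/618 = 0.051407709
  Large: (6965/27083)²·(1−799/6965)·65.63/799 = 0.0048093538
  → Var(ȳ_str) = 0.071624215.
Var(ȳ_srs) = (1 − 2712/27083)·372/2712 = 0.12343259.
deff = 0.071624215 / 0.12343259 = 0.5803.

0.5803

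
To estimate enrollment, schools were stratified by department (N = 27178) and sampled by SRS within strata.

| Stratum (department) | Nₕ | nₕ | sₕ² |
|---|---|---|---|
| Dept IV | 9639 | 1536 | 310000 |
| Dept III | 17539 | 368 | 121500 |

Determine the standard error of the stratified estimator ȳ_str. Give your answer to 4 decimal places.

Var(ȳ_str) = Σₕ Wₕ²(1 − fₕ)sₕ²/nₕ with Wₕ = Nₕ/N, N = 27178.
Dept IV: Wₕ = 0.35466186; term = 0.35466186²·(1 − 0.15935263)·310000/1536 = 21.340928.
Dept III: Wₕ = 0.64533814; term = 0.64533814²·(1 − 0.02098181)·121500/368 = 134.61513.
Sum = 155.95606.
SE = √(155.95606) = 12.4882.

12.4882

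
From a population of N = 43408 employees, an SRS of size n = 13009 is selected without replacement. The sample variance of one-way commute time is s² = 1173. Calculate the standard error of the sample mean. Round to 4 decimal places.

Under SRS without replacement, Var(ȳ) = (1 − f)·s²/n with f = n/N = 13009/43408 = 0.29969130.
Var(ȳ) = (1 − 0.29969130)·1173/13009 = 0.70030870·0.090168345 = 0.063145676.
SE(ȳ) = √(0.063145676) = 0.2513.

0.2513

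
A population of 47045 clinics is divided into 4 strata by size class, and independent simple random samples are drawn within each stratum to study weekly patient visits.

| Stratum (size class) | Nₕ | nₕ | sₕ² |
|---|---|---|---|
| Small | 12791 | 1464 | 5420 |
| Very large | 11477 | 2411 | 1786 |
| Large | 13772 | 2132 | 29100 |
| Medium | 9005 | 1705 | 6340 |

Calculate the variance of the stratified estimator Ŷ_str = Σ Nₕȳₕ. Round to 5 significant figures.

Var(Ŷ_str) = Σₕ Nₕ²(1 − fₕ)sₕ²/nₕ.
Small: 12791²·(1 − 1464/12791)·5420/1464 = 5.3638622 × 10^8.
Very large: 11477²·(1 − 2411/11477)·1786/2411 = 7.7077628 × 10^7.
Large: 13772²·(1 − 2132/13772)·29100/2132 = 2.1880426 × 10^9.
Medium: 9005²·(1 − 1705/9005)·6340/1705 = 2.4443954 × 10^8.
Sum = 3.045946 × 10^9.

3.0459 × 10^9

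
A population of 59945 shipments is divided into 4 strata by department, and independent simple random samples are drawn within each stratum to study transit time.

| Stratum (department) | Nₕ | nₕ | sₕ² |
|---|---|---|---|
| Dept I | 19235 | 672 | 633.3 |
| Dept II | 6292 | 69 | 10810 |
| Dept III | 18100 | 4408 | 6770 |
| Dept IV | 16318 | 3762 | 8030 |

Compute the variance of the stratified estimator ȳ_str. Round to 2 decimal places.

Var(ȳ_str) = Σₕ Wₕ²(1 − fₕ)sₕ²/nₕ with Wₕ = Nₕ/N, N = 59945.
Dept I: Wₕ = 0.32087747; term = 0.32087747²·(1 − 0.03493631)·633.3/672 = 0.093642854.
Dept II: Wₕ = 0.10496288; term = 0.10496288²·(1 − 0.01096631)·10810/69 = 1.7071009.
Dept III: Wₕ = 0.30194345; term = 0.30194345²·(1 − 0.24353591)·6770/4408 = 0.10592211.
Dept IV: Wₕ = 0.27221620; term = 0.27221620²·(1 − 0.23054296)·8030/3762 = 0.12170518.
Sum = 2.028371.

2.03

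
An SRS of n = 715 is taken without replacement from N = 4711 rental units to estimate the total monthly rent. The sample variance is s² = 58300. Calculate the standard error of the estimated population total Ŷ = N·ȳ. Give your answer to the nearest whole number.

39179

Var(Ŷ) = N²·Var(ȳ) = N²·(1 − n/N)·s²/n.
f = 715/4711 = 0.15177245; Var(ȳ) = 0.84822755·58300/715 = 69.16317.
Var(Ŷ) = 4711² · 69.16317 = 1.5349743 × 10^9.
SE(Ŷ) = √(1.5349743 × 10^9) = 39179.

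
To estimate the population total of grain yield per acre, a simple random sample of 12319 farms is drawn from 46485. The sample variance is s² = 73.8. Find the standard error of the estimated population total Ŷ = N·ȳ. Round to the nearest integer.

Var(Ŷ) = N²·Var(ȳ) = N²·(1 − n/N)·s²/n.
f = 12319/46485 = 0.26501022; Var(ȳ) = 0.73498978·73.8/12319 = 0.0044031371.
Var(Ŷ) = 46485² · 0.0044031371 = 9.5145418 × 10^6.
SE(Ŷ) = √(9.5145418 × 10^6) = 3085.

3085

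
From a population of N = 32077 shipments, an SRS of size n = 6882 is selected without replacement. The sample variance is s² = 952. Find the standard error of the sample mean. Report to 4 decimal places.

0.3296

Under SRS without replacement, Var(ȳ) = (1 − f)·s²/n with f = n/N = 6882/32077 = 0.21454625.
Var(ȳ) = (1 − 0.21454625)·952/6882 = 0.78545375·0.13833188 = 0.10865329.
SE(ȳ) = √(0.10865329) = 0.3296.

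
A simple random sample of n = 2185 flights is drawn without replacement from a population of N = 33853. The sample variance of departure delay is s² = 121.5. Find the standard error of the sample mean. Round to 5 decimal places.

0.22807

Under SRS without replacement, Var(ȳ) = (1 − f)·s²/n with f = n/N = 2185/33853 = 0.06454376.
Var(ȳ) = (1 − 0.06454376)·121.5/2185 = 0.93545624·0.055606407 = 0.052017361.
SE(ȳ) = √(0.052017361) = 0.22807.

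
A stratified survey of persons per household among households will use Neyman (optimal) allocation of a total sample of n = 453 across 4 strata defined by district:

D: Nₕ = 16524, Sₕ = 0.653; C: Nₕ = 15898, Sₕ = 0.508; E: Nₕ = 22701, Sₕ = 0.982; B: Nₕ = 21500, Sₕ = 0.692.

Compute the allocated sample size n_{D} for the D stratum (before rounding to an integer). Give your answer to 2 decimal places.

87.23

Neyman allocation: nₕ = n·NₕSₕ / Σⱼ NⱼSⱼ.
Σ NⱼSⱼ = 16524·0.653 + 15898·0.508 + 22701·0.982 + 21500·0.692 = 56036.738.
n_{D} = 453·16524·0.653 / 56036.738 = 87.23.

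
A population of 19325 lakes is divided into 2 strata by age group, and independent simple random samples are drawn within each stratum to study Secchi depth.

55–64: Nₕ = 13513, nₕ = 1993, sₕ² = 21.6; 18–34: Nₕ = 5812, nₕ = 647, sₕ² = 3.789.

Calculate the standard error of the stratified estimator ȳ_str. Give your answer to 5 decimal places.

Var(ȳ_str) = Σₕ Wₕ²(1 − fₕ)sₕ²/nₕ with Wₕ = Nₕ/N, N = 19325.
55–64: Wₕ = 0.69924968; term = 0.69924968²·(1 − 0.14748760)·21.6/1993 = 0.0045176409.
18–34: Wₕ = 0.30075032; term = 0.30075032²·(1 − 0.11132140)·3.789/647 = 4.7073582 × 10^-4.
Sum = 0.0049883767.
SE = √(0.0049883767) = 0.07063.

0.07063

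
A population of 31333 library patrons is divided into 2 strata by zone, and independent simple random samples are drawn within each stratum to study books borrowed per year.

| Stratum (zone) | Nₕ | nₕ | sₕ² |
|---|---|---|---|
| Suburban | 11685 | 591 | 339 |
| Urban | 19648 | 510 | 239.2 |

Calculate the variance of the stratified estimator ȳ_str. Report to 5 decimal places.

Var(ȳ_str) = Σₕ Wₕ²(1 − fₕ)sₕ²/nₕ with Wₕ = Nₕ/N, N = 31333.
Suburban: Wₕ = 0.37292950; term = 0.37292950²·(1 − 0.05057766)·339/591 = 0.075739972.
Urban: Wₕ = 0.62707050; term = 0.62707050²·(1 − 0.02595684)·239.2/510 = 0.17963954.
Sum = 0.25537951.

0.25538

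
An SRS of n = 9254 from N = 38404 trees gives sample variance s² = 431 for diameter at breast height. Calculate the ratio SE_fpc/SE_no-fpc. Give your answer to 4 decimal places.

0.8712

f = n/N = 9254/38404 = 0.24096448.
SE_no-fpc = √(s²/n) = 0.21581115; SE_fpc = √((1−f)s²/n) = 0.18802038.
Ratio = √(1−f) = 0.87122644.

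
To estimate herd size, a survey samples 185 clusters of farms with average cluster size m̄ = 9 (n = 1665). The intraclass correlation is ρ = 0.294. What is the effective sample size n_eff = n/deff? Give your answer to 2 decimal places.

496.72

deff = 1 + (9 − 1)·0.294 = 1 + 2.352 = 3.352.
n_eff = 1665 / 3.352 = 496.72.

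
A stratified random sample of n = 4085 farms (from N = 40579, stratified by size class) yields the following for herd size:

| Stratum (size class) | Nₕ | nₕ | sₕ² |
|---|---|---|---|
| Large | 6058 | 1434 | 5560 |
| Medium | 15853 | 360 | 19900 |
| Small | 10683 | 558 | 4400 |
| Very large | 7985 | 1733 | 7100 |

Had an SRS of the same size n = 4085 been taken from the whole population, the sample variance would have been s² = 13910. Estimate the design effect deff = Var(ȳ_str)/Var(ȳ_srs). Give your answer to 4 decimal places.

Var(ȳ_str) = Σ Wₕ²(1−fₕ)sₕ²/nₕ with Wₕ = Nₕ/40579:
  Large: (6058/40579)²·(1−1434/6058)·5560/1434 = 0.065958391
  Medium: (15853/40579)²·(1−360/15853)·19900/360 = 8.24508
  Small: (10683/40579)²·(1−558/10683)·4400/558 = 0.51796934
  Very large: (7985/40579)²·(1−1733/7985)·7100/1733 = 0.12420841
  → Var(ȳ_str) = 8.9532161.
Var(ȳ_srs) = (1 − 4085/40579)·13910/4085 = 3.0623526.
deff = 8.9532161 / 3.0623526 = 2.9236.

2.9236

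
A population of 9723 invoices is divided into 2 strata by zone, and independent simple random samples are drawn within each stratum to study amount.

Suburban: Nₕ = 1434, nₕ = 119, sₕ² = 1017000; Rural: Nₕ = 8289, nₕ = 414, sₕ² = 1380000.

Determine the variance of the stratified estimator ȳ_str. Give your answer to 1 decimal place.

Var(ȳ_str) = Σₕ Wₕ²(1 − fₕ)sₕ²/nₕ with Wₕ = Nₕ/N, N = 9723.
Suburban: Wₕ = 0.14748534; term = 0.14748534²·(1 − 0.08298466)·1017000/119 = 170.47014.
Rural: Wₕ = 0.85251466; term = 0.85251466²·(1 − 0.04994571)·1380000/414 = 2301.6054.
Sum = 2472.0755.

2472.1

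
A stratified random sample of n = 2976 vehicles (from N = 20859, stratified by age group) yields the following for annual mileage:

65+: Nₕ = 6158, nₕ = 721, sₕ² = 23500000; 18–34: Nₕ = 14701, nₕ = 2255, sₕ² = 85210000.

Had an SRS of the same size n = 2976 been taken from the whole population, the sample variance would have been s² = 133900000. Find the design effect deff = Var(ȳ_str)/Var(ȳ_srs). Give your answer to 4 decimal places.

0.4770

Var(ȳ_str) = Σ Wₕ²(1−fₕ)sₕ²/nₕ with Wₕ = Nₕ/20859:
  65+: (6158/20859)²·(1−721/6158)·23500000/721 = 2508.0988
  18–34: (14701/20859)²·(1−2255/14701)·85210000/2255 = 15890.36
  → Var(ȳ_str) = 18398.459.
Var(ȳ_srs) = (1 − 2976/20859)·133900000/2976 = 38573.988.
deff = 18398.459 / 38573.988 = 0.4770.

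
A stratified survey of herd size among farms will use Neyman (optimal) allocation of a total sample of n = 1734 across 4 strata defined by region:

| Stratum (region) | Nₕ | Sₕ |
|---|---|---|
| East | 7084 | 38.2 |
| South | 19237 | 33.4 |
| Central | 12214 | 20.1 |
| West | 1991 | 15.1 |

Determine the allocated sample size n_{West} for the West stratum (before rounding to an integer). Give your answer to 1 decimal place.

43.9

Neyman allocation: nₕ = n·NₕSₕ / Σⱼ NⱼSⱼ.
Σ NⱼSⱼ = 7084·38.2 + 19237·33.4 + 12214·20.1 + 1991·15.1 = 1.1886901 × 10^6.
n_{West} = 1734·1991·15.1 / (1.1886901 × 10^6) = 43.9.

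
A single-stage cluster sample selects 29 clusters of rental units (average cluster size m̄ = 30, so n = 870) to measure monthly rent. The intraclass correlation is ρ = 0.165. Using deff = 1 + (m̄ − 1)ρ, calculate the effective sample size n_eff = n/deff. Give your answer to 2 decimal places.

deff = 1 + (30 − 1)·0.165 = 1 + 4.785 = 5.785.
n_eff = 870 / 5.785 = 150.39.

150.39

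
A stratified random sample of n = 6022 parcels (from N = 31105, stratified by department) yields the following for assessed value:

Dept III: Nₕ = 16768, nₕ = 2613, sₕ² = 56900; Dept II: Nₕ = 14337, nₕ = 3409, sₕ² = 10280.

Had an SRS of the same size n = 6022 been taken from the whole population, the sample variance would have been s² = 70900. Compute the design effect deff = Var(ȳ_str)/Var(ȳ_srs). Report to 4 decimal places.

0.6141

Var(ȳ_str) = Σ Wₕ²(1−fₕ)sₕ²/nₕ with Wₕ = Nₕ/31105:
  Dept III: (16768/31105)²·(1−2613/16768)·56900/2613 = 5.3419963
  Dept II: (14337/31105)²·(1−3409/14337)·10280/3409 = 0.48832018
  → Var(ȳ_str) = 5.8303165.
Var(ȳ_srs) = (1 − 6022/31105)·70900/6022 = 9.4941209.
deff = 5.8303165 / 9.4941209 = 0.6141.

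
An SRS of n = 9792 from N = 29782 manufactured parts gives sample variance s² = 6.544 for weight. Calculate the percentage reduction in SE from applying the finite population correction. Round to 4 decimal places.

18.0725

f = n/N = 9792/29782 = 0.32878920.
SE_no-fpc = √(s²/n) = 0.025851512; SE_fpc = √((1−f)s²/n) = 0.021179486.
Ratio = √(1−f) = 0.81927456. Reduction = 100·(1 − 0.81927456) = 18.0725%.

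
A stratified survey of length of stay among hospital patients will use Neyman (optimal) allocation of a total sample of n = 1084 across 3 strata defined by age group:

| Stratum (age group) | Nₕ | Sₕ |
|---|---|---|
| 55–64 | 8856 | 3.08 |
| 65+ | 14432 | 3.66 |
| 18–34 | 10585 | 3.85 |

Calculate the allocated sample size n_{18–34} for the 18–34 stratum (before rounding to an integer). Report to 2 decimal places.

Neyman allocation: nₕ = n·NₕSₕ / Σⱼ NⱼSⱼ.
Σ NⱼSⱼ = 8856·3.08 + 14432·3.66 + 10585·3.85 = 120849.85.
n_{18–34} = 1084·10585·3.85 / 120849.85 = 365.54.

365.54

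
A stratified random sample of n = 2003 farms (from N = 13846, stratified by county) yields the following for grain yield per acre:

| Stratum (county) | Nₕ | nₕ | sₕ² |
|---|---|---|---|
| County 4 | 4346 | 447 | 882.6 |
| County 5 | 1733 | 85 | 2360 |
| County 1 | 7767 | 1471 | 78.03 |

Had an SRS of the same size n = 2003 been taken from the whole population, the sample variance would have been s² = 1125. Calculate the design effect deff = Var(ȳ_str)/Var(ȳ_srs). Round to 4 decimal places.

1.2524

Var(ȳ_str) = Σ Wₕ²(1−fₕ)sₕ²/nₕ with Wₕ = Nₕ/13846:
  County 4: (4346/13846)²·(1−447/4346)·882.6/447 = 0.17452221
  County 5: (1733/13846)²·(1−85/1733)·2360/85 = 0.41361873
  County 1: (7767/13846)²·(1−1471/7767)·78.03/1471 = 0.013530639
  → Var(ȳ_str) = 0.60167158.
Var(ȳ_srs) = (1 − 2003/13846)·1125/2003 = 0.48040661.
deff = 0.60167158 / 0.48040661 = 1.2524.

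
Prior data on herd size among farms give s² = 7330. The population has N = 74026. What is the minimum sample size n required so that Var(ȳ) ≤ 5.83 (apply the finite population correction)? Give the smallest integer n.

Without fpc, n₀ = s²/D = 7330/5.83 = 1257.2899.
With fpc, (1 − n/N)·s²/n ≤ D requires n ≥ n₀/(1 + n₀/N) = 1257.2899/(1 + 1257.2899/74026) = 1236.2922.
Rounding up, n = 1237.

1237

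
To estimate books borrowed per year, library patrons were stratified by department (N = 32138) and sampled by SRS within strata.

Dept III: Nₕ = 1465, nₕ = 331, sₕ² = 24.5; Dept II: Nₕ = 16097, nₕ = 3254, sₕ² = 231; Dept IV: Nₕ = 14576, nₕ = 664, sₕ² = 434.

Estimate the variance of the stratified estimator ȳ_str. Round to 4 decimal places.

Var(ȳ_str) = Σₕ Wₕ²(1 − fₕ)sₕ²/nₕ with Wₕ = Nₕ/N, N = 32138.
Dept III: Wₕ = 0.04558467; term = 0.04558467²·(1 − 0.22593857)·24.5/331 = 1.1905594 × 10^-4.
Dept II: Wₕ = 0.50087124; term = 0.50087124²·(1 − 0.20214947)·231/3254 = 0.014209152.
Dept IV: Wₕ = 0.45354409; term = 0.45354409²·(1 − 0.04555434)·434/664 = 0.12832518.
Sum = 0.14265339.

0.1427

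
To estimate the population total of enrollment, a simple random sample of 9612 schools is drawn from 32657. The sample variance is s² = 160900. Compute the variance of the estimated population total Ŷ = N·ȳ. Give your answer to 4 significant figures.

1.260 × 10^10

Var(Ŷ) = N²·Var(ȳ) = N²·(1 − n/N)·s²/n.
f = 9612/32657 = 0.29433200; Var(ȳ) = 0.70566800·160900/9612 = 11.812524.
Var(Ŷ) = 32657² · 11.812524 = 1.2597816 × 10^10.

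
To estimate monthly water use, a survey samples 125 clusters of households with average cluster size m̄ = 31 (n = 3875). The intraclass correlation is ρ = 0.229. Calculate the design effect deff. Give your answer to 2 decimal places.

7.87

deff = 1 + (31 − 1)·0.229 = 1 + 6.87 = 7.87.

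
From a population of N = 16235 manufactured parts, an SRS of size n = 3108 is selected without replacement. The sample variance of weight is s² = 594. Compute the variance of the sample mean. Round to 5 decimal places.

0.15453

Under SRS without replacement, Var(ȳ) = (1 − f)·s²/n with f = n/N = 3108/16235 = 0.19143825.
Var(ȳ) = (1 − 0.19143825)·594/3108 = 0.80856175·0.19111969 = 0.15453207.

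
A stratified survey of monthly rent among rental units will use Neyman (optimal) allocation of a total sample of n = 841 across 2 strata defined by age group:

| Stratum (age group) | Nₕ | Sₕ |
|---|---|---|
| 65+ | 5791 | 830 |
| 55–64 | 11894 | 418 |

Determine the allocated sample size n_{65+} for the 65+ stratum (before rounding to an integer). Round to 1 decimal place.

Neyman allocation: nₕ = n·NₕSₕ / Σⱼ NⱼSⱼ.
Σ NⱼSⱼ = 5791·830 + 11894·418 = 9.778222 × 10^6.
n_{65+} = 841·5791·830 / (9.778222 × 10^6) = 413.4.

413.4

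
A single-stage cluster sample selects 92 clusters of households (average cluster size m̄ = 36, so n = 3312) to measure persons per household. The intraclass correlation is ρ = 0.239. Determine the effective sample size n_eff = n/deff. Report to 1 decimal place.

353.7

deff = 1 + (36 − 1)·0.239 = 1 + 8.365 = 9.365.
n_eff = 3312 / 9.365 = 353.7.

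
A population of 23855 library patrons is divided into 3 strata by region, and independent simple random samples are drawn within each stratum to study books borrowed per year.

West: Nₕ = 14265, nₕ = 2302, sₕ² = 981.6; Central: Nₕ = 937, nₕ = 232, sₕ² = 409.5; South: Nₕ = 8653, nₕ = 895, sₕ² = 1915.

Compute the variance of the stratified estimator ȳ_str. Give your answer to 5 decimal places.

0.38233

Var(ȳ_str) = Σₕ Wₕ²(1 − fₕ)sₕ²/nₕ with Wₕ = Nₕ/N, N = 23855.
West: Wₕ = 0.59798784; term = 0.59798784²·(1 − 0.16137399)·981.6/2302 = 0.127874.
Central: Wₕ = 0.03927898; term = 0.03927898²·(1 − 0.24759872)·409.5/232 = 0.0020489709.
South: Wₕ = 0.36273318; term = 0.36273318²·(1 − 0.10343234)·1915/895 = 0.25240815.
Sum = 0.38233112.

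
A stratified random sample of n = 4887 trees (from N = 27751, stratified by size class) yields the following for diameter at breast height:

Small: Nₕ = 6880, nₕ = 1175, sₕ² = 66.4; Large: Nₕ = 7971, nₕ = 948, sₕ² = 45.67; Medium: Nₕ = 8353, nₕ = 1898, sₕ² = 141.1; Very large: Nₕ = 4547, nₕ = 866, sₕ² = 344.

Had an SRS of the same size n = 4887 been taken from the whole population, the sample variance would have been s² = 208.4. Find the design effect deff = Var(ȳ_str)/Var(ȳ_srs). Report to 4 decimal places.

Var(ȳ_str) = Σ Wₕ²(1−fₕ)sₕ²/nₕ with Wₕ = Nₕ/27751:
  Small: (6880/27751)²·(1−1175/6880)·66.4/1175 = 0.0028801627
  Large: (7971/27751)²·(1−948/7971)·45.67/948 = 0.0035018769
  Medium: (8353/27751)²·(1−1898/8353)·141.1/1898 = 0.0052048984
  Very large: (4547/27751)²·(1−866/4547)·344/866 = 0.0086332446
  → Var(ȳ_str) = 0.020220183.
Var(ȳ_srs) = (1 − 4887/27751)·208.4/4887 = 0.035134109.
deff = 0.020220183 / 0.035134109 = 0.5755.

0.5755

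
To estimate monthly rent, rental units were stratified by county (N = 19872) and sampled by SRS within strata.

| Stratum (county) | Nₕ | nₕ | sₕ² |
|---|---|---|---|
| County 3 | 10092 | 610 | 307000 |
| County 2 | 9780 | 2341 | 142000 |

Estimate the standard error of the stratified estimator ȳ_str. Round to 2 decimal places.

11.54

Var(ȳ_str) = Σₕ Wₕ²(1 − fₕ)sₕ²/nₕ with Wₕ = Nₕ/N, N = 19872.
County 3: Wₕ = 0.50785024; term = 0.50785024²·(1 − 0.06044392)·307000/610 = 121.95583.
County 2: Wₕ = 0.49214976; term = 0.49214976²·(1 − 0.23936605)·142000/2341 = 11.175248.
Sum = 133.13108.
SE = √(133.13108) = 11.54.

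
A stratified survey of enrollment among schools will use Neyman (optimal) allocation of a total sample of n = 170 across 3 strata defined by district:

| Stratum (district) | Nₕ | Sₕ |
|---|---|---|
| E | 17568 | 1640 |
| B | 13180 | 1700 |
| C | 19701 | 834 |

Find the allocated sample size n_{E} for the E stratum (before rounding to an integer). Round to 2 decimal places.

72.40

Neyman allocation: nₕ = n·NₕSₕ / Σⱼ NⱼSⱼ.
Σ NⱼSⱼ = 17568·1640 + 13180·1700 + 19701·834 = 6.7648154 × 10^7.
n_{E} = 170·17568·1640 / (6.7648154 × 10^7) = 72.40.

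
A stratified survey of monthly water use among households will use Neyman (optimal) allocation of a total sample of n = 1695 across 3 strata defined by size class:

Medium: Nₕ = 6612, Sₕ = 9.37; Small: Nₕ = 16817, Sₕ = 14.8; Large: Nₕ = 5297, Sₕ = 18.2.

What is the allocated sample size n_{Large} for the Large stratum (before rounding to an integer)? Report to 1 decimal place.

401.2

Neyman allocation: nₕ = n·NₕSₕ / Σⱼ NⱼSⱼ.
Σ NⱼSⱼ = 6612·9.37 + 16817·14.8 + 5297·18.2 = 407251.44.
n_{Large} = 1695·5297·18.2 / 407251.44 = 401.2.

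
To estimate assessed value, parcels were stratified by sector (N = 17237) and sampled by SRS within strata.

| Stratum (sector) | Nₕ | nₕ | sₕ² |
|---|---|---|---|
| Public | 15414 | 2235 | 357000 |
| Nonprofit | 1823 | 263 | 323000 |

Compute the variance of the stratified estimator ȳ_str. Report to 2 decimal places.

Var(ȳ_str) = Σₕ Wₕ²(1 − fₕ)sₕ²/nₕ with Wₕ = Nₕ/N, N = 17237.
Public: Wₕ = 0.89423914; term = 0.89423914²·(1 − 0.14499805)·357000/2235 = 109.21069.
Nonprofit: Wₕ = 0.10576086; term = 0.10576086²·(1 − 0.14426769)·323000/263 = 11.755326.
Sum = 120.96602.

120.97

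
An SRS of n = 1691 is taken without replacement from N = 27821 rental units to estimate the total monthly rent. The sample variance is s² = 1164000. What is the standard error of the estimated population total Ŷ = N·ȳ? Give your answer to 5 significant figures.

Var(Ŷ) = N²·Var(ȳ) = N²·(1 − n/N)·s²/n.
f = 1691/27821 = 0.06078142; Var(ȳ) = 0.93921858·1164000/1691 = 646.51119.
Var(Ŷ) = 27821² · 646.51119 = 5.0040486 × 10^11.
SE(Ŷ) = √(5.0040486 × 10^11) = 707390.

707390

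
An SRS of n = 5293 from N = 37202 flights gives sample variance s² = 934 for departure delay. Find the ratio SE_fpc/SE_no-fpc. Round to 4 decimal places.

f = n/N = 5293/37202 = 0.14227730.
SE_no-fpc = √(s²/n) = 0.4200708; SE_fpc = √((1−f)s²/n) = 0.38904151.
Ratio = √(1−f) = 0.92613320.

0.9261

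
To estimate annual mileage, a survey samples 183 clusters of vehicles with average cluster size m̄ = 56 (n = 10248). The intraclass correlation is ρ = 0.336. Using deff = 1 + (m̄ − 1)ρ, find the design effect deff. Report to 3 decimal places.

deff = 1 + (56 − 1)·0.336 = 1 + 18.48 = 19.48.

19.480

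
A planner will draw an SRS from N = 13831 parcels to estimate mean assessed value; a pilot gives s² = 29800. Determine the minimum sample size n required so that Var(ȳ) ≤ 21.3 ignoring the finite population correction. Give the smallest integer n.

Without fpc, n₀ = s²/D = 29800/21.3 = 1399.0610.
Rounding up, n = 1400.

1400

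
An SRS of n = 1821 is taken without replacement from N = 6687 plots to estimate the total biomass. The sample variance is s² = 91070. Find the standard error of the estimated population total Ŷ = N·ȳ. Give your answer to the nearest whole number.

40340

Var(Ŷ) = N²·Var(ȳ) = N²·(1 − n/N)·s²/n.
f = 1821/6687 = 0.27231943; Var(ȳ) = 0.72768057·91070/1821 = 36.392021.
Var(Ŷ) = 6687² · 36.392021 = 1.6273045 × 10^9.
SE(Ŷ) = √(1.6273045 × 10^9) = 40340.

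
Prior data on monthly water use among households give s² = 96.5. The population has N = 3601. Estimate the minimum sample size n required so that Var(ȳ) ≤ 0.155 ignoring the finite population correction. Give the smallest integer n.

623

Without fpc, n₀ = s²/D = 96.5/0.155 = 622.5806.
Rounding up, n = 623.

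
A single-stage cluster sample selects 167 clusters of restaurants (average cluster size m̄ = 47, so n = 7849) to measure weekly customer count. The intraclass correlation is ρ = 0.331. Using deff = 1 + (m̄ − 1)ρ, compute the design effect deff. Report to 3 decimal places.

deff = 1 + (47 − 1)·0.331 = 1 + 15.226 = 16.226.

16.226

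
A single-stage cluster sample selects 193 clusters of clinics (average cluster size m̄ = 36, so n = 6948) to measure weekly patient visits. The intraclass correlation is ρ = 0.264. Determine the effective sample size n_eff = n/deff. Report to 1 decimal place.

deff = 1 + (36 − 1)·0.264 = 1 + 9.24 = 10.24.
n_eff = 6948 / 10.24 = 678.5.

678.5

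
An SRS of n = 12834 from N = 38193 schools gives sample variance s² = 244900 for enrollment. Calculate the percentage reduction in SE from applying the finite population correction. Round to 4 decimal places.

18.5157

f = n/N = 12834/38193 = 0.33603016.
SE_no-fpc = √(s²/n) = 4.3683092; SE_fpc = √((1−f)s²/n) = 3.5594881.
Ratio = √(1−f) = 0.81484344. Reduction = 100·(1 − 0.81484344) = 18.5157%.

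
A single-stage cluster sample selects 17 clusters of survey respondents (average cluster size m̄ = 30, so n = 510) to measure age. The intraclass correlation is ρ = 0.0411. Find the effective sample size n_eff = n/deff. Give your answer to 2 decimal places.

deff = 1 + (30 − 1)·0.0411 = 1 + 1.1919 = 2.1919.
n_eff = 510 / 2.1919 = 232.67.

232.67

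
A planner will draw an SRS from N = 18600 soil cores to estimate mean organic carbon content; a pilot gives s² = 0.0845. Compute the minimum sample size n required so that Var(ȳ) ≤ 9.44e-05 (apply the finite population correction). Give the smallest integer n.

855

Without fpc, n₀ = s²/D = 0.0845/9.44e-05 = 895.1271.
With fpc, (1 − n/N)·s²/n ≤ D requires n ≥ n₀/(1 + n₀/N) = 895.1271/(1 + 895.1271/18600) = 854.0270.
Rounding up, n = 855.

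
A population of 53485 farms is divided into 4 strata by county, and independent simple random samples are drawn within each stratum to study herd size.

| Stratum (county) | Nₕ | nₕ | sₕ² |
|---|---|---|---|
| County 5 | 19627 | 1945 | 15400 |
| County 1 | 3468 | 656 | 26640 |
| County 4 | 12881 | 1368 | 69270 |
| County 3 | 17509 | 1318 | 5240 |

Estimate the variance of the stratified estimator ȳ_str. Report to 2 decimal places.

Var(ȳ_str) = Σₕ Wₕ²(1 − fₕ)sₕ²/nₕ with Wₕ = Nₕ/N, N = 53485.
County 5: Wₕ = 0.36696270; term = 0.36696270²·(1 − 0.09909818)·15400/1945 = 0.96055541.
County 1: Wₕ = 0.06484061; term = 0.06484061²·(1 − 0.18915802)·26640/656 = 0.13843974.
County 4: Wₕ = 0.24083388; term = 0.24083388²·(1 − 0.10620293)·69270/1368 = 2.6250234.
County 3: Wₕ = 0.32736281; term = 0.32736281²·(1 − 0.07527557)·5240/1318 = 0.39399154.
Sum = 4.1180101.

4.12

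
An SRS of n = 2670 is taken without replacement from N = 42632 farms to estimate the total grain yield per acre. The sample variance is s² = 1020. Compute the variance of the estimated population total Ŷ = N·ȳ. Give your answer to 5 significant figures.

Var(Ŷ) = N²·Var(ȳ) = N²·(1 − n/N)·s²/n.
f = 2670/42632 = 0.06262901; Var(ȳ) = 0.93737099·1020/2670 = 0.35809678.
Var(Ŷ) = 42632² · 0.35809678 = 6.5083639 × 10^8.

6.5084 × 10^8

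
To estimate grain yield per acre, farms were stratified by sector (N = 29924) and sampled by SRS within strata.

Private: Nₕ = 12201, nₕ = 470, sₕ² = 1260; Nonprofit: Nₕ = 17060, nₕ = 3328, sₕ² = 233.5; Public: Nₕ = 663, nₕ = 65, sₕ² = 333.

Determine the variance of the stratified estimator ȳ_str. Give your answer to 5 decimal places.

Var(ȳ_str) = Σₕ Wₕ²(1 − fₕ)sₕ²/nₕ with Wₕ = Nₕ/N, N = 29924.
Private: Wₕ = 0.40773292; term = 0.40773292²·(1 − 0.03852143)·1260/470 = 0.42851286.
Nonprofit: Wₕ = 0.57011095; term = 0.57011095²·(1 − 0.19507620)·233.5/3328 = 0.01835596.
Public: Wₕ = 0.02215613; term = 0.02215613²·(1 − 0.09803922)·333/65 = 0.0022683303.
Sum = 0.44913715.

0.44914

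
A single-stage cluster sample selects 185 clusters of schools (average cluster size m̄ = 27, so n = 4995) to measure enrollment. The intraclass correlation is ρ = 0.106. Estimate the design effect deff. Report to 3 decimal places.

3.756

deff = 1 + (27 − 1)·0.106 = 1 + 2.756 = 3.756.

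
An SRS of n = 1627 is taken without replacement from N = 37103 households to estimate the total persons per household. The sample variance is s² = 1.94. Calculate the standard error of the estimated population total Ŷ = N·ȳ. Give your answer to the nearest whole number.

1253

Var(Ŷ) = N²·Var(ȳ) = N²·(1 − n/N)·s²/n.
f = 1627/37103 = 0.04385090; Var(ȳ) = 0.95614910·1.94/1627 = 0.0011400917.
Var(Ŷ) = 37103² · 0.0011400917 = 1.5694874 × 10^6.
SE(Ŷ) = √(1.5694874 × 10^6) = 1253.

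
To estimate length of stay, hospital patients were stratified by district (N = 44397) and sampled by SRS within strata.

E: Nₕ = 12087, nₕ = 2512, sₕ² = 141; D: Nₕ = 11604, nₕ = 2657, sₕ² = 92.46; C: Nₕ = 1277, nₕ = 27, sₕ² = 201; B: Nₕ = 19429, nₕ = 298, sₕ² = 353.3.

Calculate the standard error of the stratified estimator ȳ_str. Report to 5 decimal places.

0.48448

Var(ȳ_str) = Σₕ Wₕ²(1 − fₕ)sₕ²/nₕ with Wₕ = Nₕ/N, N = 44397.
E: Wₕ = 0.27224812; term = 0.27224812²·(1 − 0.20782659)·141/2512 = 0.0032957141.
D: Wₕ = 0.26136901; term = 0.26136901²·(1 − 0.22897277)·92.46/2657 = 0.0018329062.
C: Wₕ = 0.02876320; term = 0.02876320²·(1 − 0.02114330)·201/27 = 0.0060287317.
B: Wₕ = 0.43761966; term = 0.43761966²·(1 − 0.01533790)·353.3/298 = 0.22356728.
Sum = 0.23472463.
SE = √(0.23472463) = 0.48448.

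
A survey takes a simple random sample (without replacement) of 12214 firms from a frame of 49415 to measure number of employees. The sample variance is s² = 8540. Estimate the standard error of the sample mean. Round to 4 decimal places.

Under SRS without replacement, Var(ȳ) = (1 − f)·s²/n with f = n/N = 12214/49415 = 0.24717191.
Var(ȳ) = (1 − 0.24717191)·8540/12214 = 0.75282809·0.69919764 = 0.52637562.
SE(ȳ) = √(0.52637562) = 0.7255.

0.7255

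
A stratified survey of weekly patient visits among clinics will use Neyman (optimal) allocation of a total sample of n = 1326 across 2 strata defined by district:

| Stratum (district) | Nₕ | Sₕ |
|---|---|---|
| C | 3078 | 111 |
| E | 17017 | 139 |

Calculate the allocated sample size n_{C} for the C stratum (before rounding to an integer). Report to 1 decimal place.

Neyman allocation: nₕ = n·NₕSₕ / Σⱼ NⱼSⱼ.
Σ NⱼSⱼ = 3078·111 + 17017·139 = 2.707021 × 10^6.
n_{C} = 1326·3078·111 / (2.707021 × 10^6) = 167.4.

167.4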